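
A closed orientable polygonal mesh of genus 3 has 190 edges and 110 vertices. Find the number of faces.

For a closed orientable surface of genus 3, χ = 2 − 2·3 = -4.
F = -4 − V + E = -4 − 110 + 190 = 76.

76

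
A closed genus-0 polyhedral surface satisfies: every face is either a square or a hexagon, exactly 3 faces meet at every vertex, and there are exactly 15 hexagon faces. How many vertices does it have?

Let x be the number of squares; then F = 15 + x.
Edge–face incidences: 2E = 6·15 + 4·x = 90 + 4x.
Every vertex has degree 3, so 3V = 2E.
Euler: V − E + F = 2 ⇒ (2E)/3 − E + (15 + x) = 2.
Multiply by 6: 2·(2E) − 3·(2E) + 6·(15 + x) = 12, i.e. 90 + 6x − (90 + 4x) = 12.
Collecting terms: 2x = 12, so x = 6.
Then 2E = 90 + 4·6 = 114, so E = 57, V = 2E/3 = 38, F = 15 + 6 = 21.

38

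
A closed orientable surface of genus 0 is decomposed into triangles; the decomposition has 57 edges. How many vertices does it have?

21

χ = 2 − 2·0 = 2, and every face is a triangle so 3F = 2E.
F = 2E/3 = 38. Then V = 2 + E − F = 2 + 57 − 38 = 21.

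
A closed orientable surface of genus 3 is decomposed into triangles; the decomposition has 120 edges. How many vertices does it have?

36

χ = 2 − 2·3 = -4, and every face is a triangle so 3F = 2E.
F = 2E/3 = 80. Then V = -4 + E − F = -4 + 120 − 80 = 36.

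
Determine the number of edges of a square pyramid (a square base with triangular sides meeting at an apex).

8

A pyramid on an n-gon base has one n-gon and n triangles: V = 4 + 1 = 5, E = 2·4 = 8, F = 4 + 1 = 5.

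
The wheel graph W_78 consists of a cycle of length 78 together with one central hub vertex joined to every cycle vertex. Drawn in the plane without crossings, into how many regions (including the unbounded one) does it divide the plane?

W_78 has V = 78 + 1 = 79 vertices and E = 2·78 = 156 edges.
By Euler's formula F = 2 − V + E = 2 − 79 + 156 = 79.

79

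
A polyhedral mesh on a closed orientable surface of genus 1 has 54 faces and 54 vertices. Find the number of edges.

For a closed orientable surface of genus 1, χ = 2 − 2·1 = 0.
E = V + F − (0) = 54 + 54 − (0) = 108.

108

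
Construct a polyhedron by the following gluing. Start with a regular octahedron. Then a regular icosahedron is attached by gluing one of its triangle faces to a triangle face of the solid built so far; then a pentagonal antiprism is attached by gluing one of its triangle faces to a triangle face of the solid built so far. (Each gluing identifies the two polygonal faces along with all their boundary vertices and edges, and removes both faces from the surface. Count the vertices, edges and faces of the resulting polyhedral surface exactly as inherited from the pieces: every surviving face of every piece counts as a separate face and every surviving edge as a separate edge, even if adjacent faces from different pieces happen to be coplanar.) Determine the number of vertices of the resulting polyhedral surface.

22

A regular octahedron: V=6, E=12, F=8.
Attach a regular icosahedron (V=12, E=30, F=20) along a 3-gon: merge 3 vertices and 3 edges, delete both glued faces → V=15, E=39, F=26.
Attach a pentagonal antiprism (V=10, E=20, F=12) along a 3-gon: merge 3 vertices and 3 edges, delete both glued faces → V=22, E=56, F=36.
Check: V − E + F = 22 − 56 + 36 = 2.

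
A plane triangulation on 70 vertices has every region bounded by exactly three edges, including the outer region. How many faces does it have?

136

In a plane triangulation 3F = 2E and V − E + F = 2, so F = 2V − 4 = 2·70 − 4 = 136.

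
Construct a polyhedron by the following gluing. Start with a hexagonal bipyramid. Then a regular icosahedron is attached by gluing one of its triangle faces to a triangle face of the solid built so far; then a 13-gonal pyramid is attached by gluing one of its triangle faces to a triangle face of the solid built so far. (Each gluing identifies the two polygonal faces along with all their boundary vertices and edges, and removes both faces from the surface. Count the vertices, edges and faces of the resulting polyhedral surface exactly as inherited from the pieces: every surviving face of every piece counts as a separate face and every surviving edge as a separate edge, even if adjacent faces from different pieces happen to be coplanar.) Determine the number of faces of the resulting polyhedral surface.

42

A hexagonal bipyramid: V=8, E=18, F=12.
Attach a regular icosahedron (V=12, E=30, F=20) along a 3-gon: merge 3 vertices and 3 edges, delete both glued faces → V=17, E=45, F=30.
Attach a 13-gonal pyramid (V=14, E=26, F=14) along a 3-gon: merge 3 vertices and 3 edges, delete both glued faces → V=28, E=68, F=42.
Check: V − E + F = 28 − 68 + 42 = 2.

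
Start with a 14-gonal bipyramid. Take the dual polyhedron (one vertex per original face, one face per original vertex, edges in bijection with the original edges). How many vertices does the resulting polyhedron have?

The base solid has V = 16, E = 42, F = 28.
The dual swaps V and F and preserves E: V′ = F = 28, E′ = E = 42, F′ = V = 16.

28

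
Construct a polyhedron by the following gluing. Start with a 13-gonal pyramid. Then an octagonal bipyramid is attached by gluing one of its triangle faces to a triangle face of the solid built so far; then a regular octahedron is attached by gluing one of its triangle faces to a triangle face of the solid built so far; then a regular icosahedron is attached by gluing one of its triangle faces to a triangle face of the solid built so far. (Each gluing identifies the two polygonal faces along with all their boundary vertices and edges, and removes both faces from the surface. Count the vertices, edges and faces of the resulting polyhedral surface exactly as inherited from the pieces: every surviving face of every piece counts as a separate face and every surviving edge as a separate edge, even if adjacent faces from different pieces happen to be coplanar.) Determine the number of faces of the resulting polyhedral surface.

52

A 13-gonal pyramid: V=14, E=26, F=14.
Attach an octagonal bipyramid (V=10, E=24, F=16) along a 3-gon: merge 3 vertices and 3 edges, delete both glued faces → V=21, E=47, F=28.
Attach a regular octahedron (V=6, E=12, F=8) along a 3-gon: merge 3 vertices and 3 edges, delete both glued faces → V=24, E=56, F=34.
Attach a regular icosahedron (V=12, E=30, F=20) along a 3-gon: merge 3 vertices and 3 edges, delete both glued faces → V=33, E=83, F=52.
Check: V − E + F = 33 − 83 + 52 = 2.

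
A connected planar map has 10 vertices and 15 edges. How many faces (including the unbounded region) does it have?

7

Euler's formula for a connected plane graph: V − E + F = 2, so F = 2 − 10 + 15 = 7.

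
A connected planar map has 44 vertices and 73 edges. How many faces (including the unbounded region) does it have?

31

Euler's formula for a connected plane graph: V − E + F = 2, so F = 2 − 44 + 73 = 31.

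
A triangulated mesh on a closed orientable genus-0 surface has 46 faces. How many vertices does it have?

χ = 2 − 2·0 = 2, and every face is a triangle so 3F = 2E.
E = 3·46/2 = 69. Then V = 2 + E − F = 2 + 69 − 46 = 25.

25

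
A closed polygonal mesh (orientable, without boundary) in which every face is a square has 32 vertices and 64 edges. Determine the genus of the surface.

1

Every face is a square and each edge borders two faces, so 4F = 2·64, giving F = 32.
χ = V − E + F = 32 − 64 + 32 = 0.
For a closed orientable surface χ = 2 − 2g, so g = (2 − (0))/2 = 1.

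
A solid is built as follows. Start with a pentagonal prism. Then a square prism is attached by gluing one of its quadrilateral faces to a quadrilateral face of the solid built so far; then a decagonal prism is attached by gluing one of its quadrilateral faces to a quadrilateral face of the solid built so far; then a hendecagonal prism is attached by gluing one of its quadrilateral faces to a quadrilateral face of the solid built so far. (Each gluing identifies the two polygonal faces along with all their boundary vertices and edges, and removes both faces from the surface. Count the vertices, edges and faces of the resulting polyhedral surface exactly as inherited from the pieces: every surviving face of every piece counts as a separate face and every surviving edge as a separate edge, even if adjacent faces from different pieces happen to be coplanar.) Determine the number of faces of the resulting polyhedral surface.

A pentagonal prism: V=10, E=15, F=7.
Attach a square prism (V=8, E=12, F=6) along a 4-gon: merge 4 vertices and 4 edges, delete both glued faces → V=14, E=23, F=11.
Attach a decagonal prism (V=20, E=30, F=12) along a 4-gon: merge 4 vertices and 4 edges, delete both glued faces → V=30, E=49, F=21.
Attach a hendecagonal prism (V=22, E=33, F=13) along a 4-gon: merge 4 vertices and 4 edges, delete both glued faces → V=48, E=78, F=32.
Check: V − E + F = 48 − 78 + 32 = 2.

32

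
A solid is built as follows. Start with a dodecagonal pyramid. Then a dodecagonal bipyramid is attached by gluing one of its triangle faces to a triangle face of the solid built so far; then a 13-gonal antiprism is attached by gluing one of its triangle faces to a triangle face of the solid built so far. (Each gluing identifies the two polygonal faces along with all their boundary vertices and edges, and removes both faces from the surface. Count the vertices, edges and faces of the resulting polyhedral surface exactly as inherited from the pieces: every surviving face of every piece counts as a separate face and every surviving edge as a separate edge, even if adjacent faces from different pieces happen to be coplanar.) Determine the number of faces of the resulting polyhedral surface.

A dodecagonal pyramid: V=13, E=24, F=13.
Attach a dodecagonal bipyramid (V=14, E=36, F=24) along a 3-gon: merge 3 vertices and 3 edges, delete both glued faces → V=24, E=57, F=35.
Attach a 13-gonal antiprism (V=26, E=52, F=28) along a 3-gon: merge 3 vertices and 3 edges, delete both glued faces → V=47, E=106, F=61.
Check: V − E + F = 47 − 106 + 61 = 2.

61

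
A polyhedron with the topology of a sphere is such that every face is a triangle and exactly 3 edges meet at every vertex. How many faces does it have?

4

Each face has 3 edges and each edge borders two faces, so 2E = 3F.
Each vertex has degree 3, so 3V = 2E and hence V = 3F/3.
Euler: V − E + F = 2 ⇒ (3F/3) − (3F/2) + F = 2.
Multiply by 6: (6 − 9 + 6)F = 12, i.e. 3F = 12.
So F = 4, E = 3·4/2 = 6, V = 3·4/3 = 4.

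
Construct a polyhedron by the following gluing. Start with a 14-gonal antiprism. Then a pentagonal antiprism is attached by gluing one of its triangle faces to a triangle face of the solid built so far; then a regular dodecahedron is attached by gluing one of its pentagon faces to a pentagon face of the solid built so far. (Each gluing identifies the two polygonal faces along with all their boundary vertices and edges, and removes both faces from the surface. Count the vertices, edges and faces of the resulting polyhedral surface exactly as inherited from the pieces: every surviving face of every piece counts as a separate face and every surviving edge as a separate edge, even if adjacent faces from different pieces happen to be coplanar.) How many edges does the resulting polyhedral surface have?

98

A 14-gonal antiprism: V=28, E=56, F=30.
Attach a pentagonal antiprism (V=10, E=20, F=12) along a 3-gon: merge 3 vertices and 3 edges, delete both glued faces → V=35, E=73, F=40.
Attach a regular dodecahedron (V=20, E=30, F=12) along a 5-gon: merge 5 vertices and 5 edges, delete both glued faces → V=50, E=98, F=50.
Check: V − E + F = 50 − 98 + 50 = 2.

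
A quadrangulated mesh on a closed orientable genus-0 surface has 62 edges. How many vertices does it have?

33

χ = 2 − 2·0 = 2, and every face is a square so 4F = 2E.
F = 2E/4 = 31. Then V = 2 + E − F = 2 + 62 − 31 = 33.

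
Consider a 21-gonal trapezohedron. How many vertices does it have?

44

The n-trapezohedron (dual of the n-antiprism) has V = 2·21 + 2 = 44, E = 4·21 = 84, F = 2·21 = 42.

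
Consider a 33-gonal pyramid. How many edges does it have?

66

A pyramid on an n-gon base has one n-gon and n triangles: V = 33 + 1 = 34, E = 2·33 = 66, F = 33 + 1 = 34.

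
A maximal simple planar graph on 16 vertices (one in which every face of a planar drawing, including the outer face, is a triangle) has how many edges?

In a plane triangulation 3F = 2E and V − E + F = 2, so E = 3V − 6 = 3·16 − 6 = 42.

42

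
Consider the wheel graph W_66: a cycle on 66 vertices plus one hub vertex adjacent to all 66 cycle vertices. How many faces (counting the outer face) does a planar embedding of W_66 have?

67

W_66 has V = 66 + 1 = 67 vertices and E = 2·66 = 132 edges.
By Euler's formula F = 2 − V + E = 2 − 67 + 132 = 67.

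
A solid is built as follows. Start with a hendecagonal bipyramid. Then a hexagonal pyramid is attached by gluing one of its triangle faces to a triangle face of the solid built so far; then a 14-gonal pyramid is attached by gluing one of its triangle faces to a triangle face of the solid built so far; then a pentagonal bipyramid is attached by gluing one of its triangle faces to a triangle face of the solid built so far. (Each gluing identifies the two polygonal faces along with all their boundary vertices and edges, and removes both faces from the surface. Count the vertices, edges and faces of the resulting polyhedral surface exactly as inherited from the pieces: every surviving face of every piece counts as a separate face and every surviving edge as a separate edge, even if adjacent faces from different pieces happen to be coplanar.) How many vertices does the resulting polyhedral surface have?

A hendecagonal bipyramid: V=13, E=33, F=22.
Attach a hexagonal pyramid (V=7, E=12, F=7) along a 3-gon: merge 3 vertices and 3 edges, delete both glued faces → V=17, E=42, F=27.
Attach a 14-gonal pyramid (V=15, E=28, F=15) along a 3-gon: merge 3 vertices and 3 edges, delete both glued faces → V=29, E=67, F=40.
Attach a pentagonal bipyramid (V=7, E=15, F=10) along a 3-gon: merge 3 vertices and 3 edges, delete both glued faces → V=33, E=79, F=48.
Check: V − E + F = 33 − 79 + 48 = 2.

33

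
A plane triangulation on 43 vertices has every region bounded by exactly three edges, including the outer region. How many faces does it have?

In a plane triangulation 3F = 2E and V − E + F = 2, so F = 2V − 4 = 2·43 − 4 = 82.

82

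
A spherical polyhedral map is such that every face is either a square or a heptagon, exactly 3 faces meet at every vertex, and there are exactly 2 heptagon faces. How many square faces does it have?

7

Let x be the number of squares; then F = 2 + x.
Edge–face incidences: 2E = 7·2 + 4·x = 14 + 4x.
Every vertex has degree 3, so 3V = 2E.
Euler: V − E + F = 2 ⇒ (2E)/3 − E + (2 + x) = 2.
Multiply by 6: 2·(2E) − 3·(2E) + 6·(2 + x) = 12, i.e. 12 + 6x − (14 + 4x) = 12.
Collecting terms: 2x − 2 = 12, so 2x = 14, so x = 7.
Then 2E = 14 + 4·7 = 42, so E = 21, V = 2E/3 = 14, F = 2 + 7 = 9.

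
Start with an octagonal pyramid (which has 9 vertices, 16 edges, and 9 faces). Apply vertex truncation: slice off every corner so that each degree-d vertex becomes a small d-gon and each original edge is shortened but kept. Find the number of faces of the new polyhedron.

Truncation replaces each original edge-end by a new vertex, so V′ = 2E = 32.
Each original edge survives, and each old vertex of degree d contributes d new edges; summing degrees gives Σd = 2E, so E′ = E + 2E = 3E = 48.
Each original face survives and each original vertex becomes one new face: F′ = F + V = 18.

18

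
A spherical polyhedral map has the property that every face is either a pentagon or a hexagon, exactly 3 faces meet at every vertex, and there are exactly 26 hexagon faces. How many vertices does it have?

72

Let x be the number of pentagons; then F = 26 + x.
Edge–face incidences: 2E = 6·26 + 5·x = 156 + 5x.
Every vertex has degree 3, so 3V = 2E.
Euler: V − E + F = 2 ⇒ (2E)/3 − E + (26 + x) = 2.
Multiply by 6: 2·(2E) − 3·(2E) + 6·(26 + x) = 12, i.e. 156 + 6x − (156 + 5x) = 12.
Collecting terms: x = 12.
Then 2E = 156 + 5·12 = 216, so E = 108, V = 2E/3 = 72, F = 26 + 12 = 38.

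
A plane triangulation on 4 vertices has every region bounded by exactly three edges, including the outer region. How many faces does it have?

In a plane triangulation 3F = 2E and V − E + F = 2, so F = 2V − 4 = 2·4 − 4 = 4.

4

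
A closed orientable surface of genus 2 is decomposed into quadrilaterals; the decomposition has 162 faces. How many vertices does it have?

χ = 2 − 2·2 = -2, and every face is a square so 4F = 2E.
E = 4·162/2 = 324. Then V = -2 + E − F = -2 + 324 − 162 = 160.

160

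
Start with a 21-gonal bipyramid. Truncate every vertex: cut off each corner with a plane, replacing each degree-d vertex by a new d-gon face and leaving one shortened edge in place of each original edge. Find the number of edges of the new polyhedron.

The base solid has V = 23, E = 63, F = 42.
Truncation replaces each original edge-end by a new vertex, so V′ = 2E = 126.
Each original edge survives, and each old vertex of degree d contributes d new edges; summing degrees gives Σd = 2E, so E′ = E + 2E = 3E = 189.
Each original face survives and each original vertex becomes one new face: F′ = F + V = 65.

189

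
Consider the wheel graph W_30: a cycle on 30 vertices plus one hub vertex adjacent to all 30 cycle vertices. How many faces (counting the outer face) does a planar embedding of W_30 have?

W_30 has V = 30 + 1 = 31 vertices and E = 2·30 = 60 edges.
By Euler's formula F = 2 − V + E = 2 − 31 + 60 = 31.

31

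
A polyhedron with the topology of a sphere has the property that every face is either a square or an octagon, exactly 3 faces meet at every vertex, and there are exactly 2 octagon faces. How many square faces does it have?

Let x be the number of squares; then F = 2 + x.
Edge–face incidences: 2E = 8·2 + 4·x = 16 + 4x.
Every vertex has degree 3, so 3V = 2E.
Euler: V − E + F = 2 ⇒ (2E)/3 − E + (2 + x) = 2.
Multiply by 6: 2·(2E) − 3·(2E) + 6·(2 + x) = 12, i.e. 12 + 6x − (16 + 4x) = 12.
Collecting terms: 2x − 4 = 12, so 2x = 16, so x = 8.
Then 2E = 16 + 4·8 = 48, so E = 24, V = 2E/3 = 16, F = 2 + 8 = 10.

8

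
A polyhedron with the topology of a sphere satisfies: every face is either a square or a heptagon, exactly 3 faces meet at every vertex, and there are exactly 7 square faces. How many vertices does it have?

Let x be the number of heptagons; then F = 7 + x.
Edge–face incidences: 2E = 4·7 + 7·x = 28 + 7x.
Every vertex has degree 3, so 3V = 2E.
Euler: V − E + F = 2 ⇒ (2E)/3 − E + (7 + x) = 2.
Multiply by 6: 2·(2E) − 3·(2E) + 6·(7 + x) = 12, i.e. 42 + 6x − (28 + 7x) = 12.
Collecting terms: −x + 14 = 12, so −x = −2, so x = 2.
Then 2E = 28 + 7·2 = 42, so E = 21, V = 2E/3 = 14, F = 7 + 2 = 9.

14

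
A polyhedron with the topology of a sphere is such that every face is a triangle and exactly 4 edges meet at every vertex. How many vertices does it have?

Each face has 3 edges and each edge borders two faces, so 2E = 3F.
Each vertex has degree 4, so 4V = 2E and hence V = 3F/4.
Euler: V − E + F = 2 ⇒ (3F/4) − (3F/2) + F = 2.
Multiply by 8: (6 − 12 + 8)F = 16, i.e. 2F = 16.
So F = 8, E = 3·8/2 = 12, V = 3·8/4 = 6.

6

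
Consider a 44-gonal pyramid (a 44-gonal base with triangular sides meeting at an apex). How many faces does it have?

45

A pyramid on an n-gon base has one n-gon and n triangles: V = 44 + 1 = 45, E = 2·44 = 88, F = 44 + 1 = 45.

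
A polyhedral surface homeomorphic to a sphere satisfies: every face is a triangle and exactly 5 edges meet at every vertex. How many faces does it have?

20

Each face has 3 edges and each edge borders two faces, so 2E = 3F.
Each vertex has degree 5, so 5V = 2E and hence V = 3F/5.
Euler: V − E + F = 2 ⇒ (3F/5) − (3F/2) + F = 2.
Multiply by 10: (6 − 15 + 10)F = 20, i.e. 1F = 20.
So F = 20, E = 3·20/2 = 30, V = 3·20/5 = 12.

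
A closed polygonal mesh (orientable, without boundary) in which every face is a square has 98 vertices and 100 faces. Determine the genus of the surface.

2

Every face is a square, so 2E = 4·100 = 400, giving E = 200.
χ = V − E + F = 98 − 200 + 100 = -2.
For a closed orientable surface χ = 2 − 2g, so g = (2 − (-2))/2 = 2.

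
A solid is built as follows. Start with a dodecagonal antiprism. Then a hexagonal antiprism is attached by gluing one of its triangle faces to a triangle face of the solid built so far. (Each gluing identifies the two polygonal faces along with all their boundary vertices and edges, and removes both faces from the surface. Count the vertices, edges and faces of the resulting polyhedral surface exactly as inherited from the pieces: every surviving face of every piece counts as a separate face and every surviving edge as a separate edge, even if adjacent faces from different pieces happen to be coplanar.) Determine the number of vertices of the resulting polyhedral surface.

33

A dodecagonal antiprism: V=24, E=48, F=26.
Attach a hexagonal antiprism (V=12, E=24, F=14) along a 3-gon: merge 3 vertices and 3 edges, delete both glued faces → V=33, E=69, F=38.
Check: V − E + F = 33 − 69 + 38 = 2.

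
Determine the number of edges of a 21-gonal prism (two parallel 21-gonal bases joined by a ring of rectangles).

63

A prism on an n-gon has two n-gon bases and n rectangular sides: V = 2·21 = 42, E = 3·21 = 63, F = 21 + 2 = 23.
Check: V − E + F = 42 − 63 + 23 = 2.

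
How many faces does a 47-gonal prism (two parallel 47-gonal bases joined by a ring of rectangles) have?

A prism on an n-gon has two n-gon bases and n rectangular sides: V = 2·47 = 94, E = 3·47 = 141, F = 47 + 2 = 49.

49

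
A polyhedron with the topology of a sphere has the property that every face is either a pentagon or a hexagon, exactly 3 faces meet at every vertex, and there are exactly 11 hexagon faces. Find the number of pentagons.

Let x be the number of pentagons; then F = 11 + x.
Edge–face incidences: 2E = 6·11 + 5·x = 66 + 5x.
Every vertex has degree 3, so 3V = 2E.
Euler: V − E + F = 2 ⇒ (2E)/3 − E + (11 + x) = 2.
Multiply by 6: 2·(2E) − 3·(2E) + 6·(11 + x) = 12, i.e. 66 + 6x − (66 + 5x) = 12.
Collecting terms: x = 12.
Then 2E = 66 + 5·12 = 126, so E = 63, V = 2E/3 = 42, F = 11 + 12 = 23.

12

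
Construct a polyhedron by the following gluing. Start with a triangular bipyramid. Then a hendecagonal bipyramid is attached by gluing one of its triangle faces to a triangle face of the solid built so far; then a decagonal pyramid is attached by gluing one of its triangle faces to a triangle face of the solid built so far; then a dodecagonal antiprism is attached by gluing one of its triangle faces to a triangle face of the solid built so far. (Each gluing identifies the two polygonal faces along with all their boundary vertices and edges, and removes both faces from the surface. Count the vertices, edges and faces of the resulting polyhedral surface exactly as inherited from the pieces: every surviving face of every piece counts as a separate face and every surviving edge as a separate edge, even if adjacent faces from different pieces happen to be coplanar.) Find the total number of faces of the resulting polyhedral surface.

59

A triangular bipyramid: V=5, E=9, F=6.
Attach a hendecagonal bipyramid (V=13, E=33, F=22) along a 3-gon: merge 3 vertices and 3 edges, delete both glued faces → V=15, E=39, F=26.
Attach a decagonal pyramid (V=11, E=20, F=11) along a 3-gon: merge 3 vertices and 3 edges, delete both glued faces → V=23, E=56, F=35.
Attach a dodecagonal antiprism (V=24, E=48, F=26) along a 3-gon: merge 3 vertices and 3 edges, delete both glued faces → V=44, E=101, F=59.
Check: V − E + F = 44 − 101 + 59 = 2.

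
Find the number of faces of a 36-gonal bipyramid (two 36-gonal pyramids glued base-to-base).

A bipyramid over an n-gon has 2n triangular faces and n + 2 vertices: V = 36 + 2 = 38, E = 3·36 = 108, F = 2·36 = 72.

72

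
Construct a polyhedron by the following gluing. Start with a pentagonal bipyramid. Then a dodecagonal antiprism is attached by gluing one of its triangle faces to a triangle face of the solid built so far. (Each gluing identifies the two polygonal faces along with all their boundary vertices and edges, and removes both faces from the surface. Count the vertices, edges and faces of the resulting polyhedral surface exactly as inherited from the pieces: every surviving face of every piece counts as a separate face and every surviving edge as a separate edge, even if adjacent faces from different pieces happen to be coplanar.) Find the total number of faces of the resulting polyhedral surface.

A pentagonal bipyramid: V=7, E=15, F=10.
Attach a dodecagonal antiprism (V=24, E=48, F=26) along a 3-gon: merge 3 vertices and 3 edges, delete both glued faces → V=28, E=60, F=34.
Check: V − E + F = 28 − 60 + 34 = 2.

34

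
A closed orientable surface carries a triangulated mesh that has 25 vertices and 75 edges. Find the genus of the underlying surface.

Every face is a triangle and each edge borders two faces, so 3F = 2·75, giving F = 50.
χ = V − E + F = 25 − 75 + 50 = 0.
For a closed orientable surface χ = 2 − 2g, so g = (2 − (0))/2 = 1.

1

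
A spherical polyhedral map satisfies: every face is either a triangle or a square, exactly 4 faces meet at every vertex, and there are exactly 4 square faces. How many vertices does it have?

Let x be the number of triangles; then F = 4 + x.
Edge–face incidences: 2E = 4·4 + 3·x = 16 + 3x.
Every vertex has degree 4, so 4V = 2E.
Euler: V − E + F = 2 ⇒ (2E)/4 − E + (4 + x) = 2.
Multiply by 8: 2·(2E) − 4·(2E) + 8·(4 + x) = 16, i.e. 32 + 8x − 2·(16 + 3x) = 16.
Collecting terms: 2x = 16, so x = 8.
Then 2E = 16 + 3·8 = 40, so E = 20, V = 2E/4 = 10, F = 4 + 8 = 12.

10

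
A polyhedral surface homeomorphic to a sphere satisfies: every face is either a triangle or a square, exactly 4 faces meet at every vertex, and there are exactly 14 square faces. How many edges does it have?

40

Let x be the number of triangles; then F = 14 + x.
Edge–face incidences: 2E = 4·14 + 3·x = 56 + 3x.
Every vertex has degree 4, so 4V = 2E.
Euler: V − E + F = 2 ⇒ (2E)/4 − E + (14 + x) = 2.
Multiply by 8: 2·(2E) − 4·(2E) + 8·(14 + x) = 16, i.e. 112 + 8x − 2·(56 + 3x) = 16.
Collecting terms: 2x = 16, so x = 8.
Then 2E = 56 + 3·8 = 80, so E = 40, V = 2E/4 = 20, F = 14 + 8 = 22.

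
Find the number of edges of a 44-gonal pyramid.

A pyramid on an n-gon base has one n-gon and n triangles: V = 44 + 1 = 45, E = 2·44 = 88, F = 44 + 1 = 45.

88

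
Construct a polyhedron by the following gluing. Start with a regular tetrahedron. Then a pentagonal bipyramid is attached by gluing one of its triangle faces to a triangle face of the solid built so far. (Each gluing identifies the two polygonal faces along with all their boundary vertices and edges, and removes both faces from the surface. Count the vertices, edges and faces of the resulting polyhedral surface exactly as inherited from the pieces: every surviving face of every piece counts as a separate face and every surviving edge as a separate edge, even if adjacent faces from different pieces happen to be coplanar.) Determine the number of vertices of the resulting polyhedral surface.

8

A regular tetrahedron: V=4, E=6, F=4.
Attach a pentagonal bipyramid (V=7, E=15, F=10) along a 3-gon: merge 3 vertices and 3 edges, delete both glued faces → V=8, E=18, F=12.
Check: V − E + F = 8 − 18 + 12 = 2.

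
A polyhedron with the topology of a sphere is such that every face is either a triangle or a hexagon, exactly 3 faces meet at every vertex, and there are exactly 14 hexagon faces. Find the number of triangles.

Let x be the number of triangles; then F = 14 + x.
Edge–face incidences: 2E = 6·14 + 3·x = 84 + 3x.
Every vertex has degree 3, so 3V = 2E.
Euler: V − E + F = 2 ⇒ (2E)/3 − E + (14 + x) = 2.
Multiply by 6: 2·(2E) − 3·(2E) + 6·(14 + x) = 12, i.e. 84 + 6x − (84 + 3x) = 12.
Collecting terms: 3x = 12, so x = 4.
Then 2E = 84 + 3·4 = 96, so E = 48, V = 2E/3 = 32, F = 14 + 4 = 18.

4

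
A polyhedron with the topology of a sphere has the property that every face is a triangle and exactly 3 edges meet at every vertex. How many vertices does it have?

4

Each face has 3 edges and each edge borders two faces, so 2E = 3F.
Each vertex has degree 3, so 3V = 2E and hence V = 3F/3.
Euler: V − E + F = 2 ⇒ (3F/3) − (3F/2) + F = 2.
Multiply by 6: (6 − 9 + 6)F = 12, i.e. 3F = 12.
So F = 4, E = 3·4/2 = 6, V = 3·4/3 = 4.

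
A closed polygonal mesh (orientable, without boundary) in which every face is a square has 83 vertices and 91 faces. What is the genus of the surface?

Every face is a square, so 2E = 4·91 = 364, giving E = 182.
χ = V − E + F = 83 − 182 + 91 = -8.
For a closed orientable surface χ = 2 − 2g, so g = (2 − (-8))/2 = 5.

5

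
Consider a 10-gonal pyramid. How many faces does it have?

A pyramid on an n-gon base has one n-gon and n triangles: V = 10 + 1 = 11, E = 2·10 = 20, F = 10 + 1 = 11.
Check: V − E + F = 11 − 20 + 11 = 2.

11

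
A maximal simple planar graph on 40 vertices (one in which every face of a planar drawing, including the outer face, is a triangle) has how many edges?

In a plane triangulation 3F = 2E and V − E + F = 2, so E = 3V − 6 = 3·40 − 6 = 114.

114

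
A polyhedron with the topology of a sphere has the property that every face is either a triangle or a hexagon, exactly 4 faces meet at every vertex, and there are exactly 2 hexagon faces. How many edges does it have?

Let x be the number of triangles; then F = 2 + x.
Edge–face incidences: 2E = 6·2 + 3·x = 12 + 3x.
Every vertex has degree 4, so 4V = 2E.
Euler: V − E + F = 2 ⇒ (2E)/4 − E + (2 + x) = 2.
Multiply by 8: 2·(2E) − 4·(2E) + 8·(2 + x) = 16, i.e. 16 + 8x − 2·(12 + 3x) = 16.
Collecting terms: 2x − 8 = 16, so 2x = 24, so x = 12.
Then 2E = 12 + 3·12 = 48, so E = 24, V = 2E/4 = 12, F = 2 + 12 = 14.

24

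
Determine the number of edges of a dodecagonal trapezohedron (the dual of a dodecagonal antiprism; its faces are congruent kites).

The n-trapezohedron (dual of the n-antiprism) has V = 2·12 + 2 = 26, E = 4·12 = 48, F = 2·12 = 24.

48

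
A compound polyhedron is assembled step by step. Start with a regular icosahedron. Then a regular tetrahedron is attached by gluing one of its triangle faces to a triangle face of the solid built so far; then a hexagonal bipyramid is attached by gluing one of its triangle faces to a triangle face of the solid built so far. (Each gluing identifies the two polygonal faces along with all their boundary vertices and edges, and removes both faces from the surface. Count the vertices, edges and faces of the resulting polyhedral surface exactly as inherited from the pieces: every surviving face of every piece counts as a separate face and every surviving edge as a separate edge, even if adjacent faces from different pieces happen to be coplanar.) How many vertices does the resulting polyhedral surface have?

18

A regular icosahedron: V=12, E=30, F=20.
Attach a regular tetrahedron (V=4, E=6, F=4) along a 3-gon: merge 3 vertices and 3 edges, delete both glued faces → V=13, E=33, F=22.
Attach a hexagonal bipyramid (V=8, E=18, F=12) along a 3-gon: merge 3 vertices and 3 edges, delete both glued faces → V=18, E=48, F=32.
Check: V − E + F = 18 − 48 + 32 = 2.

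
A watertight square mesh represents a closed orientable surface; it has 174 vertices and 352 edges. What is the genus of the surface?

Every face is a square and each edge borders two faces, so 4F = 2·352, giving F = 176.
χ = V − E + F = 174 − 352 + 176 = -2.
For a closed orientable surface χ = 2 − 2g, so g = (2 − (-2))/2 = 2.

2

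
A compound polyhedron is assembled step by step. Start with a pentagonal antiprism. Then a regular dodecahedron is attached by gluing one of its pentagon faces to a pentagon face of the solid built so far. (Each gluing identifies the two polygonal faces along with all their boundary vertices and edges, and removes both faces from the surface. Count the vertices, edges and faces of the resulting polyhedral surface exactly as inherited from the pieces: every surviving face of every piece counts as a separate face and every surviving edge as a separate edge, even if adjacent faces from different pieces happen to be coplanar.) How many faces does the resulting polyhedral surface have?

22

A pentagonal antiprism: V=10, E=20, F=12.
Attach a regular dodecahedron (V=20, E=30, F=12) along a 5-gon: merge 5 vertices and 5 edges, delete both glued faces → V=25, E=45, F=22.
Check: V − E + F = 25 − 45 + 22 = 2.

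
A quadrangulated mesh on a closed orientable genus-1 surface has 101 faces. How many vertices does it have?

101

χ = 2 − 2·1 = 0, and every face is a square so 4F = 2E.
E = 4·101/2 = 202. Then V = 0 + E − F = 0 + 202 − 101 = 101.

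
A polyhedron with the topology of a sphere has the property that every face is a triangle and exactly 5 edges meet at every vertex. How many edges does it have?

Each face has 3 edges and each edge borders two faces, so 2E = 3F.
Each vertex has degree 5, so 5V = 2E and hence V = 3F/5.
Euler: V − E + F = 2 ⇒ (3F/5) − (3F/2) + F = 2.
Multiply by 10: (6 − 15 + 10)F = 20, i.e. 1F = 20.
So F = 20, E = 3·20/2 = 30, V = 3·20/5 = 12.

30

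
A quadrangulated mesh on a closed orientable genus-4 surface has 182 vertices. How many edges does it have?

376

χ = 2 − 2·4 = -6, and every face is a square so 4F = 2E.
V − E + F = -6 with E = 4F/2 gives 182 − (4/2 − 1)·F = -6, so F = 188 and E = 376.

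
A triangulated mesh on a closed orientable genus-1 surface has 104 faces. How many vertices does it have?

52

χ = 2 − 2·1 = 0, and every face is a triangle so 3F = 2E.
E = 3·104/2 = 156. Then V = 0 + E − F = 0 + 156 − 104 = 52.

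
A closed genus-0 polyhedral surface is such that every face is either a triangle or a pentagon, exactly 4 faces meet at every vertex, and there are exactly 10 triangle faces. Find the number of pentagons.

2

Let x be the number of pentagons; then F = 10 + x.
Edge–face incidences: 2E = 3·10 + 5·x = 30 + 5x.
Every vertex has degree 4, so 4V = 2E.
Euler: V − E + F = 2 ⇒ (2E)/4 − E + (10 + x) = 2.
Multiply by 8: 2·(2E) − 4·(2E) + 8·(10 + x) = 16, i.e. 80 + 8x − 2·(30 + 5x) = 16.
Collecting terms: −2x + 20 = 16, so −2x = −4, so x = 2.
Then 2E = 30 + 5·2 = 40, so E = 20, V = 2E/4 = 10, F = 10 + 2 = 12.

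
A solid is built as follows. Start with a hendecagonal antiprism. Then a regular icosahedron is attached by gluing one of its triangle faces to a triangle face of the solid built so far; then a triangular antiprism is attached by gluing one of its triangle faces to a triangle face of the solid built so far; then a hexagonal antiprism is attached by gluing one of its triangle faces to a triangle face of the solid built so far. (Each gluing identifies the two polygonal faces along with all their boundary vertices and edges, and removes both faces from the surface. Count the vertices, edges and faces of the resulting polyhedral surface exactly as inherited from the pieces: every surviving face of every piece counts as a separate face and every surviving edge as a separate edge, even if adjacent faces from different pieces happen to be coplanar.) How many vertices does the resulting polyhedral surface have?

43

A hendecagonal antiprism: V=22, E=44, F=24.
Attach a regular icosahedron (V=12, E=30, F=20) along a 3-gon: merge 3 vertices and 3 edges, delete both glued faces → V=31, E=71, F=42.
Attach a triangular antiprism (V=6, E=12, F=8) along a 3-gon: merge 3 vertices and 3 edges, delete both glued faces → V=34, E=80, F=48.
Attach a hexagonal antiprism (V=12, E=24, F=14) along a 3-gon: merge 3 vertices and 3 edges, delete both glued faces → V=43, E=101, F=60.
Check: V − E + F = 43 − 101 + 60 = 2.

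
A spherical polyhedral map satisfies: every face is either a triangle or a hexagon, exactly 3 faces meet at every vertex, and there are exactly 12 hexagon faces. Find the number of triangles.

Let x be the number of triangles; then F = 12 + x.
Edge–face incidences: 2E = 6·12 + 3·x = 72 + 3x.
Every vertex has degree 3, so 3V = 2E.
Euler: V − E + F = 2 ⇒ (2E)/3 − E + (12 + x) = 2.
Multiply by 6: 2·(2E) − 3·(2E) + 6·(12 + x) = 12, i.e. 72 + 6x − (72 + 3x) = 12.
Collecting terms: 3x = 12, so x = 4.
Then 2E = 72 + 3·4 = 84, so E = 42, V = 2E/3 = 28, F = 12 + 4 = 16.

4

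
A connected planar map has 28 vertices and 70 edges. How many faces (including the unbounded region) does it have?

Euler's formula for a connected plane graph: V − E + F = 2, so F = 2 − 28 + 70 = 44.

44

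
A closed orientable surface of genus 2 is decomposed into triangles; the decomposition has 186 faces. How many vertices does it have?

χ = 2 − 2·2 = -2, and every face is a triangle so 3F = 2E.
E = 3·186/2 = 279. Then V = -2 + E − F = -2 + 279 − 186 = 91.

91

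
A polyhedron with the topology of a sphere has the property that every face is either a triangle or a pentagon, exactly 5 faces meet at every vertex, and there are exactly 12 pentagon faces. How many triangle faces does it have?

Let x be the number of triangles; then F = 12 + x.
Edge–face incidences: 2E = 5·12 + 3·x = 60 + 3x.
Every vertex has degree 5, so 5V = 2E.
Euler: V − E + F = 2 ⇒ (2E)/5 − E + (12 + x) = 2.
Multiply by 10: 2·(2E) − 5·(2E) + 10·(12 + x) = 20, i.e. 120 + 10x − 3·(60 + 3x) = 20.
Collecting terms: x − 60 = 20, so x = 80.
Then 2E = 60 + 3·80 = 300, so E = 150, V = 2E/5 = 60, F = 12 + 80 = 92.

80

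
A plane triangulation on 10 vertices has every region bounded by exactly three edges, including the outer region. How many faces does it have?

16

In a plane triangulation 3F = 2E and V − E + F = 2, so F = 2V − 4 = 2·10 − 4 = 16.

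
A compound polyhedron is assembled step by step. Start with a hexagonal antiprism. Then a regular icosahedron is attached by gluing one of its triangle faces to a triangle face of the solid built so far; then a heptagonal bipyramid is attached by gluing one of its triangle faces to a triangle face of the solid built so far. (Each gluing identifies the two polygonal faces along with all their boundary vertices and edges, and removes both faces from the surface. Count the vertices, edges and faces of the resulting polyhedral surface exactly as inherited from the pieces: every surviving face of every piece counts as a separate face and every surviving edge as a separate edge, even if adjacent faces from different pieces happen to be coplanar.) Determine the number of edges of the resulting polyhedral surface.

69

A hexagonal antiprism: V=12, E=24, F=14.
Attach a regular icosahedron (V=12, E=30, F=20) along a 3-gon: merge 3 vertices and 3 edges, delete both glued faces → V=21, E=51, F=32.
Attach a heptagonal bipyramid (V=9, E=21, F=14) along a 3-gon: merge 3 vertices and 3 edges, delete both glued faces → V=27, E=69, F=44.
Check: V − E + F = 27 − 69 + 44 = 2.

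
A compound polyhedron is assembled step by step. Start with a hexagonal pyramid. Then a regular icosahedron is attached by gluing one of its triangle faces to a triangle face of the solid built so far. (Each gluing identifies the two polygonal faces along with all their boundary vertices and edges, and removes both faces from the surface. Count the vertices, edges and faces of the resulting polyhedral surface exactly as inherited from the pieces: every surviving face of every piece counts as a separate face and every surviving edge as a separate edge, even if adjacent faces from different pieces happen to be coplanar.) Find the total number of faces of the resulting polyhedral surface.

25

A hexagonal pyramid: V=7, E=12, F=7.
Attach a regular icosahedron (V=12, E=30, F=20) along a 3-gon: merge 3 vertices and 3 edges, delete both glued faces → V=16, E=39, F=25.
Check: V − E + F = 16 − 39 + 25 = 2.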